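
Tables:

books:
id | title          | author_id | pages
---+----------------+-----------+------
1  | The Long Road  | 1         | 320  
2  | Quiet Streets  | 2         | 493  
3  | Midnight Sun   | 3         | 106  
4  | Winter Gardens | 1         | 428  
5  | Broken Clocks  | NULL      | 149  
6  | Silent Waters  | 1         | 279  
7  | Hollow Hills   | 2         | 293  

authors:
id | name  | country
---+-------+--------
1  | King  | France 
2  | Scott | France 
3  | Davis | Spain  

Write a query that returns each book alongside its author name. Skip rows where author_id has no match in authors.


INNER JOIN keeps only books rows whose author_id matches an id in authors. Walk through each book:
  - book 1 (The Long Road): author_id=1 -> matches King
  - book 2 (Quiet Streets): author_id=2 -> matches Scott
  - book 3 (Midnight Sun): author_id=3 -> matches Davis
  - book 4 (Winter Gardens): author_id=1 -> matches King
  - book 5 (Broken Clocks): author_id=NULL, no match -> dropped
  - book 6 (Silent Waters): author_id=1 -> matches King
  - book 7 (Hollow Hills): author_id=2 -> matches Scott
So 1 of 7 rows is dropped.

SQL:
SELECT a.title, b.name AS author
FROM books a
INNER JOIN authors b ON a.author_id = b.id

Result:
title          | author
---------------+-------
The Long Road  | King  
Quiet Streets  | Scott 
Midnight Sun   | Davis 
Winter Gardens | King  
Silent Waters  | King  
Hollow Hills   | Scott 


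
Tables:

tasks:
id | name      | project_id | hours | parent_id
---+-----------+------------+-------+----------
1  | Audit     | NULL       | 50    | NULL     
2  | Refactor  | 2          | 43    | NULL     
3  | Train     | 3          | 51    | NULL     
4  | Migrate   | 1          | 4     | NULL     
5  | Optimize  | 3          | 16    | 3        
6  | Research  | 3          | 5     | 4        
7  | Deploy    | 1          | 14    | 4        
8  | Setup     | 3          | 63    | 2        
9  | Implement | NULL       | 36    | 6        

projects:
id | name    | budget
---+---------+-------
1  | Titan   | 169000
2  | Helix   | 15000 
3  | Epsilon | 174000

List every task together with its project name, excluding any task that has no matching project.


INNER JOIN keeps only tasks rows whose project_id matches an id in projects. Walk through each task:
  - task 1 (Audit): project_id=NULL, no match -> dropped
  - task 2 (Refactor): project_id=2 -> matches Helix
  - task 3 (Train): project_id=3 -> matches Epsilon
  - task 4 (Migrate): project_id=1 -> matches Titan
  - task 5 (Optimize): project_id=3 -> matches Epsilon
  - task 6 (Research): project_id=3 -> matches Epsilon
  - task 7 (Deploy): project_id=1 -> matches Titan
  - task 8 (Setup): project_id=3 -> matches Epsilon
  - task 9 (Implement): project_id=NULL, no match -> dropped
So 2 of 9 rows are dropped.

SQL:
SELECT a.name, b.name AS project
FROM tasks a
INNER JOIN projects b ON a.project_id = b.id

Result:
name     | project
---------+--------
Refactor | Helix  
Train    | Epsilon
Migrate  | Titan  
Optimize | Epsilon
Research | Epsilon
Deploy   | Titan  
Setup    | Epsilon


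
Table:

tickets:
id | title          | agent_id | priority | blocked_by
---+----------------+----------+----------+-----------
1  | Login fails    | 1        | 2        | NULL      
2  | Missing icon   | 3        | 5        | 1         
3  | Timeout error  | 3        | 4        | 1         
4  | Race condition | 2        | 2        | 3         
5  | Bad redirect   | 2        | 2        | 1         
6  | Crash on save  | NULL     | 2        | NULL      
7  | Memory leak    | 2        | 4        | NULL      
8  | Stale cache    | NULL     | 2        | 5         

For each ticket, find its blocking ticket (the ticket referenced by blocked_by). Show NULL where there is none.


This is a self-join: tickets is joined to a second copy of itself, matching each row's blocked_by to another row's id. Use LEFT JOIN so rows with blocked_by=NULL are kept.
  - ticket 1 (Login fails): blocked_by=NULL -> NULL
  - ticket 2 (Missing icon): blocked_by=1 -> Login fails
  - ticket 3 (Timeout error): blocked_by=1 -> Login fails
  - ticket 4 (Race condition): blocked_by=3 -> Timeout error
  - ticket 5 (Bad redirect): blocked_by=1 -> Login fails
  - ticket 6 (Crash on save): blocked_by=NULL -> NULL
  - ticket 7 (Memory leak): blocked_by=NULL -> NULL
  - ticket 8 (Stale cache): blocked_by=5 -> Bad redirect

SQL:
SELECT a.title AS item, b.title AS blocked_by
FROM tickets a
LEFT JOIN tickets b ON a.blocked_by = b.id

Result:
item           | blocked_by   
---------------+--------------
Login fails    | NULL         
Missing icon   | Login fails  
Timeout error  | Login fails  
Race condition | Timeout error
Bad redirect   | Login fails  
Crash on save  | NULL         
Memory leak    | NULL         
Stale cache    | Bad redirect 


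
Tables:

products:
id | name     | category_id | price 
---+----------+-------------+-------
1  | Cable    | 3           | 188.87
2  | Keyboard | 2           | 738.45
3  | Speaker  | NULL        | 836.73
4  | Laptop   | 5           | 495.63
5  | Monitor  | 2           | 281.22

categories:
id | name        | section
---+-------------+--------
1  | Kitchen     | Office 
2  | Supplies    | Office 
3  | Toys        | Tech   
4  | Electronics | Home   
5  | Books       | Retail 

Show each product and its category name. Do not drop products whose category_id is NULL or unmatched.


LEFT JOIN keeps every row from products (the left table); where category_id has no match in categories, the category columns become NULL. Walk through each product:
  - product 1 (Cable): category_id=3 -> matches Toys
  - product 2 (Keyboard): category_id=2 -> matches Supplies
  - product 3 (Speaker): category_id=NULL, no match -> kept with NULL
  - product 4 (Laptop): category_id=5 -> matches Books
  - product 5 (Monitor): category_id=2 -> matches Supplies
All 5 rows appear; 1 has NULL category.

SQL:
SELECT a.name, b.name AS category
FROM products a
LEFT JOIN categories b ON a.category_id = b.id

Result:
name     | category
---------+---------
Cable    | Toys    
Keyboard | Supplies
Speaker  | NULL    
Laptop   | Books   
Monitor  | Supplies


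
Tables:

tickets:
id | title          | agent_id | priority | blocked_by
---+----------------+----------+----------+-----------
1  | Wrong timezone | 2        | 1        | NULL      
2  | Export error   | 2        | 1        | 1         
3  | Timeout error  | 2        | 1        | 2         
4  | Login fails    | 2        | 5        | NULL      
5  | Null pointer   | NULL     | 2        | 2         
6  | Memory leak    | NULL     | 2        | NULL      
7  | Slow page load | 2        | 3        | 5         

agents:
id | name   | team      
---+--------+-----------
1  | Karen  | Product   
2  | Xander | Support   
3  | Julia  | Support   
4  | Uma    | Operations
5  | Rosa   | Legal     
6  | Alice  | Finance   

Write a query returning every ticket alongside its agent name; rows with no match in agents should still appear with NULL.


LEFT JOIN keeps every row from tickets (the left table); where agent_id has no match in agents, the agent columns become NULL. Walk through each ticket:
  - ticket 1 (Wrong timezone): agent_id=2 -> matches Xander
  - ticket 2 (Export error): agent_id=2 -> matches Xander
  - ticket 3 (Timeout error): agent_id=2 -> matches Xander
  - ticket 4 (Login fails): agent_id=2 -> matches Xander
  - ticket 5 (Null pointer): agent_id=NULL, no match -> kept with NULL
  - ticket 6 (Memory leak): agent_id=NULL, no match -> kept with NULL
  - ticket 7 (Slow page load): agent_id=2 -> matches Xander
All 7 rows appear; 2 have NULL agent.

SQL:
SELECT a.title, b.name AS agent
FROM tickets a
LEFT JOIN agents b ON a.agent_id = b.id

Result:
title          | agent 
---------------+-------
Wrong timezone | Xander
Export error   | Xander
Timeout error  | Xander
Login fails    | Xander
Null pointer   | NULL  
Memory leak    | NULL  
Slow page load | Xander


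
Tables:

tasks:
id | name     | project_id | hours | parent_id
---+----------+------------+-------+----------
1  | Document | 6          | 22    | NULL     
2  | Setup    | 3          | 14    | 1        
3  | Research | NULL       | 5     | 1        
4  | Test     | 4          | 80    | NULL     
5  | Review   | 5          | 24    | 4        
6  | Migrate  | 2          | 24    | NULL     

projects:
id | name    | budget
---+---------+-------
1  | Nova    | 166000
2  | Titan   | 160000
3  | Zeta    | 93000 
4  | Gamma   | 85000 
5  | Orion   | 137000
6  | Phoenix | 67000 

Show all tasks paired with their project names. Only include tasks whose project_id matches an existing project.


INNER JOIN keeps only tasks rows whose project_id matches an id in projects. Walk through each task:
  - task 1 (Document): project_id=6 -> matches Phoenix
  - task 2 (Setup): project_id=3 -> matches Zeta
  - task 3 (Research): project_id=NULL, no match -> dropped
  - task 4 (Test): project_id=4 -> matches Gamma
  - task 5 (Review): project_id=5 -> matches Orion
  - task 6 (Migrate): project_id=2 -> matches Titan
So 1 of 6 rows is dropped.

SQL:
SELECT a.name, b.name AS project
FROM tasks a
INNER JOIN projects b ON a.project_id = b.id

Result:
name     | project
---------+--------
Document | Phoenix
Setup    | Zeta   
Test     | Gamma  
Review   | Orion  
Migrate  | Titan  


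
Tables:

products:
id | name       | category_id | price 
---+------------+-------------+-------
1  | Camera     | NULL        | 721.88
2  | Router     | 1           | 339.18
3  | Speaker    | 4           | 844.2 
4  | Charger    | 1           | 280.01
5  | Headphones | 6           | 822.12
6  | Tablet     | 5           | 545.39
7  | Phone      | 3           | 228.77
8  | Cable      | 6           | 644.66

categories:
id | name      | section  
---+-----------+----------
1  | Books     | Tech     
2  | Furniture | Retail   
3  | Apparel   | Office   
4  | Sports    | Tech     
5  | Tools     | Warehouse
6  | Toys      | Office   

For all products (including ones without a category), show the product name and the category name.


LEFT JOIN keeps every row from products (the left table); where category_id has no match in categories, the category columns become NULL. Walk through each product:
  - product 1 (Camera): category_id=NULL, no match -> kept with NULL
  - product 2 (Router): category_id=1 -> matches Books
  - product 3 (Speaker): category_id=4 -> matches Sports
  - product 4 (Charger): category_id=1 -> matches Books
  - product 5 (Headphones): category_id=6 -> matches Toys
  - product 6 (Tablet): category_id=5 -> matches Tools
  - product 7 (Phone): category_id=3 -> matches Apparel
  - product 8 (Cable): category_id=6 -> matches Toys
All 8 rows appear; 1 has NULL category.

SQL:
SELECT a.name, b.name AS category
FROM products a
LEFT JOIN categories b ON a.category_id = b.id

Result:
name       | category
-----------+---------
Camera     | NULL    
Router     | Books   
Speaker    | Sports  
Charger    | Books   
Headphones | Toys    
Tablet     | Tools   
Phone      | Apparel 
Cable      | Toys    


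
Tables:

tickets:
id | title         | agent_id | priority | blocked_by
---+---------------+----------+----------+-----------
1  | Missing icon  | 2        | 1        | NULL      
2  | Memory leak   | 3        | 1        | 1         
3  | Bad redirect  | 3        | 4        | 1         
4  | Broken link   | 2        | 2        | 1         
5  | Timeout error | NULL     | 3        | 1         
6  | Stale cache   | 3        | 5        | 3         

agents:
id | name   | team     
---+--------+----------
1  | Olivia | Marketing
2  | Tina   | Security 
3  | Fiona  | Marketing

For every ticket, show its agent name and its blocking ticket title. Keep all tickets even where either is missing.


Two LEFT JOINs from the same base table tickets: one to agents via agent_id, one to tickets itself via blocked_by. Both are LEFT so every ticket is preserved.
Match against agents:
  - ticket 1 (Missing icon): agent_id=2 -> matches Tina
  - ticket 2 (Memory leak): agent_id=3 -> matches Fiona
  - ticket 3 (Bad redirect): agent_id=3 -> matches Fiona
  - ticket 4 (Broken link): agent_id=2 -> matches Tina
  - ticket 5 (Timeout error): agent_id=NULL, no match -> kept with NULL
  - ticket 6 (Stale cache): agent_id=3 -> matches Fiona
Match against tickets (self):
  - ticket 1 (Missing icon): blocked_by=NULL -> NULL
  - ticket 2 (Memory leak): blocked_by=1 -> Missing icon
  - ticket 3 (Bad redirect): blocked_by=1 -> Missing icon
  - ticket 4 (Broken link): blocked_by=1 -> Missing icon
  - ticket 5 (Timeout error): blocked_by=1 -> Missing icon
  - ticket 6 (Stale cache): blocked_by=3 -> Bad redirect

SQL:
SELECT a.title, b.name AS agent, c.title AS blocked_by
FROM tickets a
LEFT JOIN agents b ON a.agent_id = b.id
LEFT JOIN tickets c ON a.blocked_by = c.id

Result:
title         | agent | blocked_by  
--------------+-------+-------------
Missing icon  | Tina  | NULL        
Memory leak   | Fiona | Missing icon
Bad redirect  | Fiona | Missing icon
Broken link   | Tina  | Missing icon
Timeout error | NULL  | Missing icon
Stale cache   | Fiona | Bad redirect


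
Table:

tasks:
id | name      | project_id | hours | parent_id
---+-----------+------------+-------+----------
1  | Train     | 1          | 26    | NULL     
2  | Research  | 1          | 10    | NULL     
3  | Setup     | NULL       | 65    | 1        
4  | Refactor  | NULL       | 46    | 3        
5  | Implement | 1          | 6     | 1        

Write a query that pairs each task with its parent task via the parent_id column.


This is a self-join: tasks is joined to a second copy of itself, matching each row's parent_id to another row's id. Use LEFT JOIN so rows with parent_id=NULL are kept.
  - task 1 (Train): parent_id=NULL -> NULL
  - task 2 (Research): parent_id=NULL -> NULL
  - task 3 (Setup): parent_id=1 -> Train
  - task 4 (Refactor): parent_id=3 -> Setup
  - task 5 (Implement): parent_id=1 -> Train

SQL:
SELECT a.name AS item, b.name AS parent
FROM tasks a
LEFT JOIN tasks b ON a.parent_id = b.id

Result:
item      | parent
----------+-------
Train     | NULL  
Research  | NULL  
Setup     | Train 
Refactor  | Setup 
Implement | Train 


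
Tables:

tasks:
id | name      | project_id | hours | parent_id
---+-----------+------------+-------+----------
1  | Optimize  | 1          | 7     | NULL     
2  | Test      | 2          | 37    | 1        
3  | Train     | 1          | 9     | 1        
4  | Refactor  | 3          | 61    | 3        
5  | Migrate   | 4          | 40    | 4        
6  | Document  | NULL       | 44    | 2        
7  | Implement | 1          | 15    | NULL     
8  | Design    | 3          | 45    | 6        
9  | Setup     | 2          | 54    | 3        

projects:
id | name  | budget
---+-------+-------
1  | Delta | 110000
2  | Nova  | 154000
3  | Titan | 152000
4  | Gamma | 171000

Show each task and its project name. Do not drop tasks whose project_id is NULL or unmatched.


LEFT JOIN keeps every row from tasks (the left table); where project_id has no match in projects, the project columns become NULL. Walk through each task:
  - task 1 (Optimize): project_id=1 -> matches Delta
  - task 2 (Test): project_id=2 -> matches Nova
  - task 3 (Train): project_id=1 -> matches Delta
  - task 4 (Refactor): project_id=3 -> matches Titan
  - task 5 (Migrate): project_id=4 -> matches Gamma
  - task 6 (Document): project_id=NULL, no match -> kept with NULL
  - task 7 (Implement): project_id=1 -> matches Delta
  - task 8 (Design): project_id=3 -> matches Titan
  - task 9 (Setup): project_id=2 -> matches Nova
All 9 rows appear; 1 has NULL project.

SQL:
SELECT a.name, b.name AS project
FROM tasks a
LEFT JOIN projects b ON a.project_id = b.id

Result:
name      | project
----------+--------
Optimize  | Delta  
Test      | Nova   
Train     | Delta  
Refactor  | Titan  
Migrate   | Gamma  
Document  | NULL   
Implement | Delta  
Design    | Titan  
Setup     | Nova   


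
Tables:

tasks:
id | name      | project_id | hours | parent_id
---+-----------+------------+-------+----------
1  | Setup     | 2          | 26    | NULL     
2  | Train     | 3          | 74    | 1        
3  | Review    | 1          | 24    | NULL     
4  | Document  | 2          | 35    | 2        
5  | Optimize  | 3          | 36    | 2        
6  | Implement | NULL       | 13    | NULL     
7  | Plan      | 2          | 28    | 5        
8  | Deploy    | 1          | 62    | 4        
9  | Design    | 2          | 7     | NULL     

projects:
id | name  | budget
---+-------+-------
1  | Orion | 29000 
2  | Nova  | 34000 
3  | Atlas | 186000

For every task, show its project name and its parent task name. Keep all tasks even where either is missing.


Two LEFT JOINs from the same base table tasks: one to projects via project_id, one to tasks itself via parent_id. Both are LEFT so every task is preserved.
Match against projects:
  - task 1 (Setup): project_id=2 -> matches Nova
  - task 2 (Train): project_id=3 -> matches Atlas
  - task 3 (Review): project_id=1 -> matches Orion
  - task 4 (Document): project_id=2 -> matches Nova
  - task 5 (Optimize): project_id=3 -> matches Atlas
  - task 6 (Implement): project_id=NULL, no match -> kept with NULL
  - task 7 (Plan): project_id=2 -> matches Nova
  - task 8 (Deploy): project_id=1 -> matches Orion
  - task 9 (Design): project_id=2 -> matches Nova
Match against tasks (self):
  - task 1 (Setup): parent_id=NULL -> NULL
  - task 2 (Train): parent_id=1 -> Setup
  - task 3 (Review): parent_id=NULL -> NULL
  - task 4 (Document): parent_id=2 -> Train
  - task 5 (Optimize): parent_id=2 -> Train
  - task 6 (Implement): parent_id=NULL -> NULL
  - task 7 (Plan): parent_id=5 -> Optimize
  - task 8 (Deploy): parent_id=4 -> Document
  - task 9 (Design): parent_id=NULL -> NULL

SQL:
SELECT a.name, b.name AS project, c.name AS parent
FROM tasks a
LEFT JOIN projects b ON a.project_id = b.id
LEFT JOIN tasks c ON a.parent_id = c.id

Result:
name      | project | parent  
----------+---------+---------
Setup     | Nova    | NULL    
Train     | Atlas   | Setup   
Review    | Orion   | NULL    
Document  | Nova    | Train   
Optimize  | Atlas   | Train   
Implement | NULL    | NULL    
Plan      | Nova    | Optimize
Deploy    | Orion   | Document
Design    | Nova    | NULL    


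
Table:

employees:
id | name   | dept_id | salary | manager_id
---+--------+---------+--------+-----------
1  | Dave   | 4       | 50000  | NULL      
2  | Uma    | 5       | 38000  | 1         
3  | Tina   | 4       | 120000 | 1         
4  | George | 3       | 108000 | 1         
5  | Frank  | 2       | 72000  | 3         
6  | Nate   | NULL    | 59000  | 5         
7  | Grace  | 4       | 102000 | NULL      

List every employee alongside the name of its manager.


This is a self-join: employees is joined to a second copy of itself, matching each row's manager_id to another row's id. Use LEFT JOIN so rows with manager_id=NULL are kept.
  - employee 1 (Dave): manager_id=NULL -> NULL
  - employee 2 (Uma): manager_id=1 -> Dave
  - employee 3 (Tina): manager_id=1 -> Dave
  - employee 4 (George): manager_id=1 -> Dave
  - employee 5 (Frank): manager_id=3 -> Tina
  - employee 6 (Nate): manager_id=5 -> Frank
  - employee 7 (Grace): manager_id=NULL -> NULL

SQL:
SELECT a.name AS item, b.name AS manager
FROM employees a
LEFT JOIN employees b ON a.manager_id = b.id

Result:
item   | manager
-------+--------
Dave   | NULL   
Uma    | Dave   
Tina   | Dave   
George | Dave   
Frank  | Tina   
Nate   | Frank  
Grace  | NULL   


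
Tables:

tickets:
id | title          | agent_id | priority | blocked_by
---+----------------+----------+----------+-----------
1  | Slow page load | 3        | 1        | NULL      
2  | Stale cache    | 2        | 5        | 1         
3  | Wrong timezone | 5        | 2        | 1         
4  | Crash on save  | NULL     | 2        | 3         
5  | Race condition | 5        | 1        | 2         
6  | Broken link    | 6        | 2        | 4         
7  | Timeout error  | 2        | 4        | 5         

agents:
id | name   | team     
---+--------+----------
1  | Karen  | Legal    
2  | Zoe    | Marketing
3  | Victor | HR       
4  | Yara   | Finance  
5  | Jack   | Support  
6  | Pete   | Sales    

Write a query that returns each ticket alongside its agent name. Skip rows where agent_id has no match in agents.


INNER JOIN keeps only tickets rows whose agent_id matches an id in agents. Walk through each ticket:
  - ticket 1 (Slow page load): agent_id=3 -> matches Victor
  - ticket 2 (Stale cache): agent_id=2 -> matches Zoe
  - ticket 3 (Wrong timezone): agent_id=5 -> matches Jack
  - ticket 4 (Crash on save): agent_id=NULL, no match -> dropped
  - ticket 5 (Race condition): agent_id=5 -> matches Jack
  - ticket 6 (Broken link): agent_id=6 -> matches Pete
  - ticket 7 (Timeout error): agent_id=2 -> matches Zoe
So 1 of 7 rows is dropped.

SQL:
SELECT a.title, b.name AS agent
FROM tickets a
INNER JOIN agents b ON a.agent_id = b.id

Result:
title          | agent 
---------------+-------
Slow page load | Victor
Stale cache    | Zoe   
Wrong timezone | Jack  
Race condition | Jack  
Broken link    | Pete  
Timeout error  | Zoe   


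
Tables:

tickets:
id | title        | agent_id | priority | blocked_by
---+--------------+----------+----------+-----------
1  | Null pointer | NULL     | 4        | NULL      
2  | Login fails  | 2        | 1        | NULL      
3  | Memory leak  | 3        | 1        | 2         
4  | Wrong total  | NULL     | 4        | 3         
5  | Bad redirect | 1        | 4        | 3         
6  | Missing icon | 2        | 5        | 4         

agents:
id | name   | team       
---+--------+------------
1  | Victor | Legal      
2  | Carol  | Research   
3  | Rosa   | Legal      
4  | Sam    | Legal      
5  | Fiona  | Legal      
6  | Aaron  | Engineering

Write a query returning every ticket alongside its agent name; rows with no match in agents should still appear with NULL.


LEFT JOIN keeps every row from tickets (the left table); where agent_id has no match in agents, the agent columns become NULL. Walk through each ticket:
  - ticket 1 (Null pointer): agent_id=NULL, no match -> kept with NULL
  - ticket 2 (Login fails): agent_id=2 -> matches Carol
  - ticket 3 (Memory leak): agent_id=3 -> matches Rosa
  - ticket 4 (Wrong total): agent_id=NULL, no match -> kept with NULL
  - ticket 5 (Bad redirect): agent_id=1 -> matches Victor
  - ticket 6 (Missing icon): agent_id=2 -> matches Carol
All 6 rows appear; 2 have NULL agent.

SQL:
SELECT a.title, b.name AS agent
FROM tickets a
LEFT JOIN agents b ON a.agent_id = b.id

Result:
title        | agent 
-------------+-------
Null pointer | NULL  
Login fails  | Carol 
Memory leak  | Rosa  
Wrong total  | NULL  
Bad redirect | Victor
Missing icon | Carol 


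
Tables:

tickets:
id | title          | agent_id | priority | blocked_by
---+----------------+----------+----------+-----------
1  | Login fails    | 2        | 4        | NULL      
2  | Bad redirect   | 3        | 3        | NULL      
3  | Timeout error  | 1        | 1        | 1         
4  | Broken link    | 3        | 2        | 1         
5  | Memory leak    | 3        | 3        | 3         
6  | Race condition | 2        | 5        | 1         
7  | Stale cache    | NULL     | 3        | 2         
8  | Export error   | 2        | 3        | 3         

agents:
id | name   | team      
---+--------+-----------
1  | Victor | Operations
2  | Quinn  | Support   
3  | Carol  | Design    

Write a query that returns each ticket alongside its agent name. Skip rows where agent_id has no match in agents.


INNER JOIN keeps only tickets rows whose agent_id matches an id in agents. Walk through each ticket:
  - ticket 1 (Login fails): agent_id=2 -> matches Quinn
  - ticket 2 (Bad redirect): agent_id=3 -> matches Carol
  - ticket 3 (Timeout error): agent_id=1 -> matches Victor
  - ticket 4 (Broken link): agent_id=3 -> matches Carol
  - ticket 5 (Memory leak): agent_id=3 -> matches Carol
  - ticket 6 (Race condition): agent_id=2 -> matches Quinn
  - ticket 7 (Stale cache): agent_id=NULL, no match -> dropped
  - ticket 8 (Export error): agent_id=2 -> matches Quinn
So 1 of 8 rows is dropped.

SQL:
SELECT a.title, b.name AS agent
FROM tickets a
INNER JOIN agents b ON a.agent_id = b.id

Result:
title          | agent 
---------------+-------
Login fails    | Quinn 
Bad redirect   | Carol 
Timeout error  | Victor
Broken link    | Carol 
Memory leak    | Carol 
Race condition | Quinn 
Export error   | Quinn 


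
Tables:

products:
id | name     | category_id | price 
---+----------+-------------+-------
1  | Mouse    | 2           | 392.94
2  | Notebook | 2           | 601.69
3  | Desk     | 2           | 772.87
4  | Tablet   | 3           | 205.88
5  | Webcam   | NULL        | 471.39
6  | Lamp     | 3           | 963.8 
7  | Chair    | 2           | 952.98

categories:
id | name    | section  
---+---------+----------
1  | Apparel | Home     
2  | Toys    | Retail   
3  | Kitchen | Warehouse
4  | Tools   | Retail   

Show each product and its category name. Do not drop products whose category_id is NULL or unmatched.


LEFT JOIN keeps every row from products (the left table); where category_id has no match in categories, the category columns become NULL. Walk through each product:
  - product 1 (Mouse): category_id=2 -> matches Toys
  - product 2 (Notebook): category_id=2 -> matches Toys
  - product 3 (Desk): category_id=2 -> matches Toys
  - product 4 (Tablet): category_id=3 -> matches Kitchen
  - product 5 (Webcam): category_id=NULL, no match -> kept with NULL
  - product 6 (Lamp): category_id=3 -> matches Kitchen
  - product 7 (Chair): category_id=2 -> matches Toys
All 7 rows appear; 1 has NULL category.

SQL:
SELECT a.name, b.name AS category
FROM products a
LEFT JOIN categories b ON a.category_id = b.id

Result:
name     | category
---------+---------
Mouse    | Toys    
Notebook | Toys    
Desk     | Toys    
Tablet   | Kitchen 
Webcam   | NULL    
Lamp     | Kitchen 
Chair    | Toys    


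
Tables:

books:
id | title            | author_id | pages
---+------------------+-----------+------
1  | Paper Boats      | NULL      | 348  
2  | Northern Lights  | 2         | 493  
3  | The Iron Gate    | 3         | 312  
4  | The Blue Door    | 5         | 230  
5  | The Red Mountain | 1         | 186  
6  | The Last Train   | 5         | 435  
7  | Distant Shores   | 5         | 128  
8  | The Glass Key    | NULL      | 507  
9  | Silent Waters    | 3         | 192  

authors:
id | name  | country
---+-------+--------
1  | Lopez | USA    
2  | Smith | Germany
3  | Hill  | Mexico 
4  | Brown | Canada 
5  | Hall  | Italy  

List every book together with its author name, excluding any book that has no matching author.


INNER JOIN keeps only books rows whose author_id matches an id in authors. Walk through each book:
  - book 1 (Paper Boats): author_id=NULL, no match -> dropped
  - book 2 (Northern Lights): author_id=2 -> matches Smith
  - book 3 (The Iron Gate): author_id=3 -> matches Hill
  - book 4 (The Blue Door): author_id=5 -> matches Hall
  - book 5 (The Red Mountain): author_id=1 -> matches Lopez
  - book 6 (The Last Train): author_id=5 -> matches Hall
  - book 7 (Distant Shores): author_id=5 -> matches Hall
  - book 8 (The Glass Key): author_id=NULL, no match -> dropped
  - book 9 (Silent Waters): author_id=3 -> matches Hill
So 2 of 9 rows are dropped.

SQL:
SELECT a.title, b.name AS author
FROM books a
INNER JOIN authors b ON a.author_id = b.id

Result:
title            | author
-----------------+-------
Northern Lights  | Smith 
The Iron Gate    | Hill  
The Blue Door    | Hall  
The Red Mountain | Lopez 
The Last Train   | Hall  
Distant Shores   | Hall  
Silent Waters    | Hill  


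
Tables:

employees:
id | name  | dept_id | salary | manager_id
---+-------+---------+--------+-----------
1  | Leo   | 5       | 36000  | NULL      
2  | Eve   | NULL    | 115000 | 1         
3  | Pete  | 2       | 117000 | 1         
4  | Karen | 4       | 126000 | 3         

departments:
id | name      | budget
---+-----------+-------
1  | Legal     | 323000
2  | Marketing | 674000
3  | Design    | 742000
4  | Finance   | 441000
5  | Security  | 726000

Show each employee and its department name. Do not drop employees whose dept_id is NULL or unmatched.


LEFT JOIN keeps every row from employees (the left table); where dept_id has no match in departments, the department columns become NULL. Walk through each employee:
  - employee 1 (Leo): dept_id=5 -> matches Security
  - employee 2 (Eve): dept_id=NULL, no match -> kept with NULL
  - employee 3 (Pete): dept_id=2 -> matches Marketing
  - employee 4 (Karen): dept_id=4 -> matches Finance
All 4 rows appear; 1 has NULL department.

SQL:
SELECT a.name, b.name AS department
FROM employees a
LEFT JOIN departments b ON a.dept_id = b.id

Result:
name  | department
------+-----------
Leo   | Security  
Eve   | NULL      
Pete  | Marketing 
Karen | Finance   


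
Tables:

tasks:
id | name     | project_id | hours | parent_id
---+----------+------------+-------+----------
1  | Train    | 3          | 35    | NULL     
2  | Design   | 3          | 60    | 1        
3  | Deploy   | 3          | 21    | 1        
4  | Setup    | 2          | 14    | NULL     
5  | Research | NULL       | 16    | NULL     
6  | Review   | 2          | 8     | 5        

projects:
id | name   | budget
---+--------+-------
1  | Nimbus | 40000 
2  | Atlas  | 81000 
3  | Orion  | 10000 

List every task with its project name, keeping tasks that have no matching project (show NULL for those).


LEFT JOIN keeps every row from tasks (the left table); where project_id has no match in projects, the project columns become NULL. Walk through each task:
  - task 1 (Train): project_id=3 -> matches Orion
  - task 2 (Design): project_id=3 -> matches Orion
  - task 3 (Deploy): project_id=3 -> matches Orion
  - task 4 (Setup): project_id=2 -> matches Atlas
  - task 5 (Research): project_id=NULL, no match -> kept with NULL
  - task 6 (Review): project_id=2 -> matches Atlas
All 6 rows appear; 1 has NULL project.

SQL:
SELECT a.name, b.name AS project
FROM tasks a
LEFT JOIN projects b ON a.project_id = b.id

Result:
name     | project
---------+--------
Train    | Orion  
Design   | Orion  
Deploy   | Orion  
Setup    | Atlas  
Research | NULL   
Review   | Atlas  


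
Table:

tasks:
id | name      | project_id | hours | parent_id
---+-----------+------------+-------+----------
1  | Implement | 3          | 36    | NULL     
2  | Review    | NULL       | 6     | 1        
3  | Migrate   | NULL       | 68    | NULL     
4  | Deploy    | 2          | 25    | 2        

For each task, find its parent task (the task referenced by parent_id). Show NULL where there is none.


This is a self-join: tasks is joined to a second copy of itself, matching each row's parent_id to another row's id. Use LEFT JOIN so rows with parent_id=NULL are kept.
  - task 1 (Implement): parent_id=NULL -> NULL
  - task 2 (Review): parent_id=1 -> Implement
  - task 3 (Migrate): parent_id=NULL -> NULL
  - task 4 (Deploy): parent_id=2 -> Review

SQL:
SELECT a.name AS item, b.name AS parent
FROM tasks a
LEFT JOIN tasks b ON a.parent_id = b.id

Result:
item      | parent   
----------+----------
Implement | NULL     
Review    | Implement
Migrate   | NULL     
Deploy    | Review   


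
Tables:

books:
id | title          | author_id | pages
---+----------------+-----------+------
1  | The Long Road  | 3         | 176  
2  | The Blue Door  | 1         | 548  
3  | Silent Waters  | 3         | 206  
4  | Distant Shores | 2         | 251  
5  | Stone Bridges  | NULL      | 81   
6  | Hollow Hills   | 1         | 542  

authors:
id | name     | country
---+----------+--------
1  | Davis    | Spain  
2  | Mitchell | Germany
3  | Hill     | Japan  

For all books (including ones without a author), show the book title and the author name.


LEFT JOIN keeps every row from books (the left table); where author_id has no match in authors, the author columns become NULL. Walk through each book:
  - book 1 (The Long Road): author_id=3 -> matches Hill
  - book 2 (The Blue Door): author_id=1 -> matches Davis
  - book 3 (Silent Waters): author_id=3 -> matches Hill
  - book 4 (Distant Shores): author_id=2 -> matches Mitchell
  - book 5 (Stone Bridges): author_id=NULL, no match -> kept with NULL
  - book 6 (Hollow Hills): author_id=1 -> matches Davis
All 6 rows appear; 1 has NULL author.

SQL:
SELECT a.title, b.name AS author
FROM books a
LEFT JOIN authors b ON a.author_id = b.id

Result:
title          | author  
---------------+---------
The Long Road  | Hill    
The Blue Door  | Davis   
Silent Waters  | Hill    
Distant Shores | Mitchell
Stone Bridges  | NULL    
Hollow Hills   | Davis   


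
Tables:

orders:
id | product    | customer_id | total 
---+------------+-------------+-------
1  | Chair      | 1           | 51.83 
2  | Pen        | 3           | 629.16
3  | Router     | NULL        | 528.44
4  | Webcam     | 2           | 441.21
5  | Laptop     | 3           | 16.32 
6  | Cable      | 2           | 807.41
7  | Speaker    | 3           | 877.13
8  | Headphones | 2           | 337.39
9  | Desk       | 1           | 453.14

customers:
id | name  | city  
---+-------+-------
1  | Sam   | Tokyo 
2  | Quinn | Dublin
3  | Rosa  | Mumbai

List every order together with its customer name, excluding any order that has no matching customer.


INNER JOIN keeps only orders rows whose customer_id matches an id in customers. Walk through each order:
  - order 1 (Chair): customer_id=1 -> matches Sam
  - order 2 (Pen): customer_id=3 -> matches Rosa
  - order 3 (Router): customer_id=NULL, no match -> dropped
  - order 4 (Webcam): customer_id=2 -> matches Quinn
  - order 5 (Laptop): customer_id=3 -> matches Rosa
  - order 6 (Cable): customer_id=2 -> matches Quinn
  - order 7 (Speaker): customer_id=3 -> matches Rosa
  - order 8 (Headphones): customer_id=2 -> matches Quinn
  - order 9 (Desk): customer_id=1 -> matches Sam
So 1 of 9 rows is dropped.

SQL:
SELECT a.product, b.name AS customer
FROM orders a
INNER JOIN customers b ON a.customer_id = b.id

Result:
product    | customer
-----------+---------
Chair      | Sam     
Pen        | Rosa    
Webcam     | Quinn   
Laptop     | Rosa    
Cable      | Quinn   
Speaker    | Rosa    
Headphones | Quinn   
Desk       | Sam     


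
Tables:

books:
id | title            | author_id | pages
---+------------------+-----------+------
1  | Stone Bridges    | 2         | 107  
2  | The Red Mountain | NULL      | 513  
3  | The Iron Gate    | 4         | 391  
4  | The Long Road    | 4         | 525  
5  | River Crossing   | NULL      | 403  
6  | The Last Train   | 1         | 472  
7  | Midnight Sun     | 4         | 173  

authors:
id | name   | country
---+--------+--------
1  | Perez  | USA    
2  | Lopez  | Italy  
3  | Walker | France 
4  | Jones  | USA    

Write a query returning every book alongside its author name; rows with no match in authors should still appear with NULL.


LEFT JOIN keeps every row from books (the left table); where author_id has no match in authors, the author columns become NULL. Walk through each book:
  - book 1 (Stone Bridges): author_id=2 -> matches Lopez
  - book 2 (The Red Mountain): author_id=NULL, no match -> kept with NULL
  - book 3 (The Iron Gate): author_id=4 -> matches Jones
  - book 4 (The Long Road): author_id=4 -> matches Jones
  - book 5 (River Crossing): author_id=NULL, no match -> kept with NULL
  - book 6 (The Last Train): author_id=1 -> matches Perez
  - book 7 (Midnight Sun): author_id=4 -> matches Jones
All 7 rows appear; 2 have NULL author.

SQL:
SELECT a.title, b.name AS author
FROM books a
LEFT JOIN authors b ON a.author_id = b.id

Result:
title            | author
-----------------+-------
Stone Bridges    | Lopez 
The Red Mountain | NULL  
The Iron Gate    | Jones 
The Long Road    | Jones 
River Crossing   | NULL  
The Last Train   | Perez 
Midnight Sun     | Jones 


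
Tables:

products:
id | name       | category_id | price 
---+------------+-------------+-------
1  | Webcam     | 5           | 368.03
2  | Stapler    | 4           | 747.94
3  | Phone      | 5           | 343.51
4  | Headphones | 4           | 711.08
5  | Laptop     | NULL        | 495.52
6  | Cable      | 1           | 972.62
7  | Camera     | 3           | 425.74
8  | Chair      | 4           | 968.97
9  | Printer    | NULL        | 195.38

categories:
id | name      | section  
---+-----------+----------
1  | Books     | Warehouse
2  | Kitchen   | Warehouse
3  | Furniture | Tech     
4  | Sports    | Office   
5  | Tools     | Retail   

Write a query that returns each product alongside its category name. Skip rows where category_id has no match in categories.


INNER JOIN keeps only products rows whose category_id matches an id in categories. Walk through each product:
  - product 1 (Webcam): category_id=5 -> matches Tools
  - product 2 (Stapler): category_id=4 -> matches Sports
  - product 3 (Phone): category_id=5 -> matches Tools
  - product 4 (Headphones): category_id=4 -> matches Sports
  - product 5 (Laptop): category_id=NULL, no match -> dropped
  - product 6 (Cable): category_id=1 -> matches Books
  - product 7 (Camera): category_id=3 -> matches Furniture
  - product 8 (Chair): category_id=4 -> matches Sports
  - product 9 (Printer): category_id=NULL, no match -> dropped
So 2 of 9 rows are dropped.

SQL:
SELECT a.name, b.name AS category
FROM products a
INNER JOIN categories b ON a.category_id = b.id

Result:
name       | category 
-----------+----------
Webcam     | Tools    
Stapler    | Sports   
Phone      | Tools    
Headphones | Sports   
Cable      | Books    
Camera     | Furniture
Chair      | Sports   


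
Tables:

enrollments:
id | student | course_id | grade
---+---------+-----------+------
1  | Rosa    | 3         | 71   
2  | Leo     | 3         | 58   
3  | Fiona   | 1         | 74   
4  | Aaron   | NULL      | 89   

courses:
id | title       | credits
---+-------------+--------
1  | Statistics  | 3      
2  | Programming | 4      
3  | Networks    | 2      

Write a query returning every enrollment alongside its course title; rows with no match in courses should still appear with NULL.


LEFT JOIN keeps every row from enrollments (the left table); where course_id has no match in courses, the course columns become NULL. Walk through each enrollment:
  - enrollment 1 (Rosa): course_id=3 -> matches Networks
  - enrollment 2 (Leo): course_id=3 -> matches Networks
  - enrollment 3 (Fiona): course_id=1 -> matches Statistics
  - enrollment 4 (Aaron): course_id=NULL, no match -> kept with NULL
All 4 rows appear; 1 has NULL course.

SQL:
SELECT a.student, b.title AS course
FROM enrollments a
LEFT JOIN courses b ON a.course_id = b.id

Result:
student | course    
--------+-----------
Rosa    | Networks  
Leo     | Networks  
Fiona   | Statistics
Aaron   | NULL      


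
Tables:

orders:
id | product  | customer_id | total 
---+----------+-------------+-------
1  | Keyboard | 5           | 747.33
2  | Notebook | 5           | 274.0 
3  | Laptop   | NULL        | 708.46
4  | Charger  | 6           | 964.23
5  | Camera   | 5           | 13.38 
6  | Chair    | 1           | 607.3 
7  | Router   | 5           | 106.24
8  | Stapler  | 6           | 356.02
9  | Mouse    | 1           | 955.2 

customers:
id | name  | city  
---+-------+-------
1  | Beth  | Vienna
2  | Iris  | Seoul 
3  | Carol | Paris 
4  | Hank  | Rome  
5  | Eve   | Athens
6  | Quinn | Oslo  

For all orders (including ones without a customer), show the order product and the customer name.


LEFT JOIN keeps every row from orders (the left table); where customer_id has no match in customers, the customer columns become NULL. Walk through each order:
  - order 1 (Keyboard): customer_id=5 -> matches Eve
  - order 2 (Notebook): customer_id=5 -> matches Eve
  - order 3 (Laptop): customer_id=NULL, no match -> kept with NULL
  - order 4 (Charger): customer_id=6 -> matches Quinn
  - order 5 (Camera): customer_id=5 -> matches Eve
  - order 6 (Chair): customer_id=1 -> matches Beth
  - order 7 (Router): customer_id=5 -> matches Eve
  - order 8 (Stapler): customer_id=6 -> matches Quinn
  - order 9 (Mouse): customer_id=1 -> matches Beth
All 9 rows appear; 1 has NULL customer.

SQL:
SELECT a.product, b.name AS customer
FROM orders a
LEFT JOIN customers b ON a.customer_id = b.id

Result:
product  | customer
---------+---------
Keyboard | Eve     
Notebook | Eve     
Laptop   | NULL    
Charger  | Quinn   
Camera   | Eve     
Chair    | Beth    
Router   | Eve     
Stapler  | Quinn   
Mouse    | Beth    
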